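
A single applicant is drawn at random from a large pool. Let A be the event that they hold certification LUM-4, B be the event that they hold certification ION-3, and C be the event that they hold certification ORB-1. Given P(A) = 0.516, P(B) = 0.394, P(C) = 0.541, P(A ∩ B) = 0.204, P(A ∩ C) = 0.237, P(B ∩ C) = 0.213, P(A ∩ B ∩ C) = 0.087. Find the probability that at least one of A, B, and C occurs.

0.884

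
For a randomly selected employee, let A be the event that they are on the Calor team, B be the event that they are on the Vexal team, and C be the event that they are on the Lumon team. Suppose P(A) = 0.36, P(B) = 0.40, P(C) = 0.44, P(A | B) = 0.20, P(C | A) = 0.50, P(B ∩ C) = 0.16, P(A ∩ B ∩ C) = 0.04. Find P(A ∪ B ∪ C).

P(A ∩ B) = P(B)·P(A|B) = 0.40 × 0.20 = 0.08
P(A ∩ C) = P(A)·P(C|A) = 0.36 × 0.50 = 0.18
Inclusion–exclusion gives
P(A ∪ B ∪ C) = 0.36 + 0.40 + 0.44 − 0.08 − 0.18 − 0.16 + 0.04 = 0.82

0.82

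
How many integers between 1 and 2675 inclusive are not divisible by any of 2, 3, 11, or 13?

748

Apply inclusion-exclusion:
floor(2675/2) + floor(2675/3) + floor(2675/11) + floor(2675/13) − floor(2675/6) − floor(2675/22) − floor(2675/26) − floor(2675/33) − floor(2675/39) − floor(2675/143) + floor(2675/66) + floor(2675/78) + floor(2675/286) + floor(2675/429) − floor(2675/858) = 1337 + 891 + 243 + 205 − 445 − 121 − 102 − 81 − 68 − 18 + 40 + 34 + 9 + 6 − 3 = 1927
2675 − 1927 = 748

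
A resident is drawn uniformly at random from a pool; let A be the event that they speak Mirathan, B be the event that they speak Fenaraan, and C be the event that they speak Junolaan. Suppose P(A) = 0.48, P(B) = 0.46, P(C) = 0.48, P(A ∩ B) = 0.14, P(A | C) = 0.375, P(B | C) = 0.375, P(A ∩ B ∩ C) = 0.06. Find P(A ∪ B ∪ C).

0.98

P(A ∩ C) = P(C)·P(A|C) = 0.48 × 0.375 = 0.18
P(B ∩ C) = P(C)·P(B|C) = 0.48 × 0.375 = 0.18
P(A ∪ B ∪ C) = 0.48 + 0.46 + 0.48 − 0.14 − 0.18 − 0.18 + 0.06 = 0.98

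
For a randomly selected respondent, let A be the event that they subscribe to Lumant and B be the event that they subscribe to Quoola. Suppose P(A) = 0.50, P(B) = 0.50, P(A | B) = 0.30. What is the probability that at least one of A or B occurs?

P(A ∩ B) = P(B)·P(A|B) = 0.50 × 0.30 = 0.15
P(A ∪ B) = 0.50 + 0.50 − 0.15 = 0.85

0.85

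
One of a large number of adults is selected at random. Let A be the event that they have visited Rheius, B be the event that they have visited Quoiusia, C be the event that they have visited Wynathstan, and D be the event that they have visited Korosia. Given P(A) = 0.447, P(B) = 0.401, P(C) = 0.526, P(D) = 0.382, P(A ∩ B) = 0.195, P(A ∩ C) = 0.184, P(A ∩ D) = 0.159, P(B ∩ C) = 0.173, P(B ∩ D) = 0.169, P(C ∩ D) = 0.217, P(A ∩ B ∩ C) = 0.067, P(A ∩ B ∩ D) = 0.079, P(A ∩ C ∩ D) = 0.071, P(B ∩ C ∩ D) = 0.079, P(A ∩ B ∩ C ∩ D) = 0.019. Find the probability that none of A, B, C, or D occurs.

Inclusion–exclusion gives
P(A ∪ B ∪ C ∪ D) = 0.447 + 0.401 + 0.526 + 0.382 − 0.195 − 0.184 − 0.159 − 0.173 − 0.169 − 0.217 + 0.067 + 0.079 + 0.071 + 0.079 − 0.019 = 0.936
P(none) = 1 − 0.936 = 0.064

0.064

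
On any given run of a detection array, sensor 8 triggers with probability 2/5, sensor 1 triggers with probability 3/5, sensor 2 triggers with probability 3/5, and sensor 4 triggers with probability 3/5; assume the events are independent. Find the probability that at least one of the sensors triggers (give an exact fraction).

601/625

P(none) = (1 − 2/5) × (1 − 3/5) × (1 − 3/5) × (1 − 3/5) = 3/5 × 2/5 × 2/5 × 2/5 = 24/625
P(at least one) = 1 − 24/625 = 601/625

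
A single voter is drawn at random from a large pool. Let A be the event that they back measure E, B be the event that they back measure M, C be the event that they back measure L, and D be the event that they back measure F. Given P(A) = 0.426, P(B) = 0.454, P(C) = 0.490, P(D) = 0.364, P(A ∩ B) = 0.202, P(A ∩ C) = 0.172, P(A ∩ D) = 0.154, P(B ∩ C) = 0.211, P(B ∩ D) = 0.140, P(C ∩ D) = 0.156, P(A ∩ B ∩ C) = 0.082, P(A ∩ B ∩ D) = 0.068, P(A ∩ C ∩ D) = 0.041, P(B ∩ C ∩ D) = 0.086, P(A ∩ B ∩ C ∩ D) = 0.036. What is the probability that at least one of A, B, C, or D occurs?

Apply inclusion-exclusion:
P(A ∪ B ∪ C ∪ D) = 0.426 + 0.454 + 0.490 + 0.364 − 0.202 − 0.172 − 0.154 − 0.211 − 0.140 − 0.156 + 0.082 + 0.068 + 0.041 + 0.086 − 0.036 = 0.940

0.940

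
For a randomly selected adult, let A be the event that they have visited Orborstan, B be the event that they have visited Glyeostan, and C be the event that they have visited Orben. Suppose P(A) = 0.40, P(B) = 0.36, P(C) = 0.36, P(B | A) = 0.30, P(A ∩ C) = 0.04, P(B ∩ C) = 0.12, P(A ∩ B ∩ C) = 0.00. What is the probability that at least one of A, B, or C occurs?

P(A ∩ B) = P(A)·P(B|A) = 0.40 × 0.30 = 0.12
P(A ∪ B ∪ C) = 0.40 + 0.36 + 0.36 − 0.12 − 0.04 − 0.12 + 0.00 = 0.84

0.84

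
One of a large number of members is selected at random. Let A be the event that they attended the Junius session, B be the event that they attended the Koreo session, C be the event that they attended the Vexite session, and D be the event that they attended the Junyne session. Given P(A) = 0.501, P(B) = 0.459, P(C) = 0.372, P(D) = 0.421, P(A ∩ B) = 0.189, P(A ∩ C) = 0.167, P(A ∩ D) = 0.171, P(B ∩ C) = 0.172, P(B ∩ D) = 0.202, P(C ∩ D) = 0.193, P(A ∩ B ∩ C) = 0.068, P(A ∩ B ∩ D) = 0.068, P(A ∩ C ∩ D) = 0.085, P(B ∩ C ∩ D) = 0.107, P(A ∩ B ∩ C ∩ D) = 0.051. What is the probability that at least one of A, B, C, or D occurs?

Apply inclusion-exclusion:
P(A ∪ B ∪ C ∪ D) = 0.501 + 0.459 + 0.372 + 0.421 − 0.189 − 0.167 − 0.171 − 0.172 − 0.202 − 0.193 + 0.068 + 0.068 + 0.085 + 0.107 − 0.051 = 0.936

0.936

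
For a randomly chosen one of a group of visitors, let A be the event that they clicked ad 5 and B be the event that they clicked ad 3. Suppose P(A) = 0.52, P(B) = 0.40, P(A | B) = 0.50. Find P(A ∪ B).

P(A ∩ B) = P(B)·P(A|B) = 0.40 × 0.50 = 0.20
Inclusion–exclusion gives
P(A ∪ B) = 0.52 + 0.40 − 0.20 = 0.72

0.72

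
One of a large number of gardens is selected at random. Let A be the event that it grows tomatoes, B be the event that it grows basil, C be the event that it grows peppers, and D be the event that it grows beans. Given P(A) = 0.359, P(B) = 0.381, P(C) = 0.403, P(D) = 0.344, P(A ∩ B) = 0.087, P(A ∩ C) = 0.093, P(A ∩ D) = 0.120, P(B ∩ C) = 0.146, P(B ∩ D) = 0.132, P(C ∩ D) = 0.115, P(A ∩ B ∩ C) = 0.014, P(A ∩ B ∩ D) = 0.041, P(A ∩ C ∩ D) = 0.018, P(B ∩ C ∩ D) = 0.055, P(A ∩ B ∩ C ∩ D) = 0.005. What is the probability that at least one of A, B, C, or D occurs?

P(A ∪ B ∪ C ∪ D) = 0.359 + 0.381 + 0.403 + 0.344 − 0.087 − 0.093 − 0.120 − 0.146 − 0.132 − 0.115 + 0.014 + 0.041 + 0.018 + 0.055 − 0.005 = 0.917

0.917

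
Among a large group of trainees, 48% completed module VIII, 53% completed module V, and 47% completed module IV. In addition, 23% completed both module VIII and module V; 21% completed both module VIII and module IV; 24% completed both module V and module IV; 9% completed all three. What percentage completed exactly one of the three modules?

39%

By inclusion–exclusion (exactly-one form):
P(exactly one) = 48 + 53 + 47 − 2·23 − 2·21 − 2·24 + 3·9 = 39%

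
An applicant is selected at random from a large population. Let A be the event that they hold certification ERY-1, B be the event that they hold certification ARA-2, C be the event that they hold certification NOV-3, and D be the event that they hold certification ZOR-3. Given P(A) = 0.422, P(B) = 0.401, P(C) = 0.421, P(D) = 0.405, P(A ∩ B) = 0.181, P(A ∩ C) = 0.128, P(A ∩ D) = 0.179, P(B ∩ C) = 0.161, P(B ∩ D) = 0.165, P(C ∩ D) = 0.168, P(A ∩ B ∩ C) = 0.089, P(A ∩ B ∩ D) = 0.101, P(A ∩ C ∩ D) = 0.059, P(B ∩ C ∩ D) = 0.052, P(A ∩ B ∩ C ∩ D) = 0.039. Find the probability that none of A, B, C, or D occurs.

By inclusion-exclusion,
P(A ∪ B ∪ C ∪ D) = 0.422 + 0.401 + 0.421 + 0.405 − 0.181 − 0.128 − 0.179 − 0.161 − 0.165 − 0.168 + 0.089 + 0.101 + 0.059 + 0.052 − 0.039 = 0.929
P(none) = 1 − 0.929 = 0.071

0.071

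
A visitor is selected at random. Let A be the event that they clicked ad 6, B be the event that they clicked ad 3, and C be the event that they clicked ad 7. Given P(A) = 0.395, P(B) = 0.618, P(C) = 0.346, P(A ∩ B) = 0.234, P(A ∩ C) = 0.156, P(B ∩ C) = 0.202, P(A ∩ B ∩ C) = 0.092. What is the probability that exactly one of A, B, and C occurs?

By inclusion–exclusion (exactly-one form):
P(exactly one) = 0.395 + 0.618 + 0.346 − 2·0.234 − 2·0.156 − 2·0.202 + 3·0.092 = 0.451

0.451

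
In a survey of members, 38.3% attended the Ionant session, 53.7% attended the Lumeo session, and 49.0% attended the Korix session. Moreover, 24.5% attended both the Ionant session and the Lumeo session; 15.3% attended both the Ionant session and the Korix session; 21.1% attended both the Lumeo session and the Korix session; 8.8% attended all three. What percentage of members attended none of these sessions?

11.1%

By inclusion-exclusion,
P(union) = 38.3 + 53.7 + 49.0 − 24.5 − 15.3 − 21.1 + 8.8 = 88.9%
P(none) = 100% − 88.9% = 11.1%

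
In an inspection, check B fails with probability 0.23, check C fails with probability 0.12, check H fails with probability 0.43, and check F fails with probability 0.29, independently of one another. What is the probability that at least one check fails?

0.72577528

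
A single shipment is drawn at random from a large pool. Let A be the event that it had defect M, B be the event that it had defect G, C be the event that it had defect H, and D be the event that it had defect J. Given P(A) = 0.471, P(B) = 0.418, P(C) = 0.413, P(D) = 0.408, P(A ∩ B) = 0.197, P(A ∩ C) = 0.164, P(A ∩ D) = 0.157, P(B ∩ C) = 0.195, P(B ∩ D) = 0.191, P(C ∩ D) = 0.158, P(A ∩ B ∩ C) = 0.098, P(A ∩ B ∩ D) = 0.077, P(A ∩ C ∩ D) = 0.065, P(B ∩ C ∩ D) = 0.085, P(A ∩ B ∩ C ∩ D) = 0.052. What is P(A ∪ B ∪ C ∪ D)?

0.921

Inclusion–exclusion gives
P(A ∪ B ∪ C ∪ D) = 0.471 + 0.418 + 0.413 + 0.408 − 0.197 − 0.164 − 0.157 − 0.195 − 0.191 − 0.158 + 0.098 + 0.077 + 0.065 + 0.085 − 0.052 = 0.921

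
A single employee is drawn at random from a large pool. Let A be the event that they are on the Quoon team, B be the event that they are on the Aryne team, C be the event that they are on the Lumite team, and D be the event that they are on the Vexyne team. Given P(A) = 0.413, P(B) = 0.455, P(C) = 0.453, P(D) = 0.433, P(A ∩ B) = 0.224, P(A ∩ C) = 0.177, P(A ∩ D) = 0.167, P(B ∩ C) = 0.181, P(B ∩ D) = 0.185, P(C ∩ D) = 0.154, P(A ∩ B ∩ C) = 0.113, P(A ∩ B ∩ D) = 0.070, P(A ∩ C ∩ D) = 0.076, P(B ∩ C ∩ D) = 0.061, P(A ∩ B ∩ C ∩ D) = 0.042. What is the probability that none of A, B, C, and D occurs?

0.056

Apply inclusion-exclusion:
P(A ∪ B ∪ C ∪ D) = 0.413 + 0.455 + 0.453 + 0.433 − 0.224 − 0.177 − 0.167 − 0.181 − 0.185 − 0.154 + 0.113 + 0.070 + 0.076 + 0.061 − 0.042 = 0.944
P(none) = 1 − 0.944 = 0.056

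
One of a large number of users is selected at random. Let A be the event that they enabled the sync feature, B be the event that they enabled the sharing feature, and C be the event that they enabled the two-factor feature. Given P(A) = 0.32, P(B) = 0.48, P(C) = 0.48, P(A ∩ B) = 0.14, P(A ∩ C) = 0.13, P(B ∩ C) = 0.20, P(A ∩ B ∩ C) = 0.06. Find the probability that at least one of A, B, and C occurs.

0.87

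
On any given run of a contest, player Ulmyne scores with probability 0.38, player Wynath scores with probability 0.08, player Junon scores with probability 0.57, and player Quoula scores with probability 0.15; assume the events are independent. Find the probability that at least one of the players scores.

P(none) = (1 − 0.38) × (1 − 0.08) × (1 − 0.57) × (1 − 0.15) = 0.62 × 0.92 × 0.43 × 0.85 = 0.2084812
P(at least one) = 1 − 0.2084812 = 0.7915188

0.7915188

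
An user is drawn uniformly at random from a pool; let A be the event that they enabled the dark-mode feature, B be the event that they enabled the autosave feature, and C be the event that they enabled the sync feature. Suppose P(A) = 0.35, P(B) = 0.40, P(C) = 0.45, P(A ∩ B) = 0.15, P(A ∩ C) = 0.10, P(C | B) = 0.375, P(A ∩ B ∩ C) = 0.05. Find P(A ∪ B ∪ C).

0.85

P(B ∩ C) = P(B)·P(C|B) = 0.40 × 0.375 = 0.15
Inclusion–exclusion gives
P(A ∪ B ∪ C) = 0.35 + 0.40 + 0.45 − 0.15 − 0.10 − 0.15 + 0.05 = 0.85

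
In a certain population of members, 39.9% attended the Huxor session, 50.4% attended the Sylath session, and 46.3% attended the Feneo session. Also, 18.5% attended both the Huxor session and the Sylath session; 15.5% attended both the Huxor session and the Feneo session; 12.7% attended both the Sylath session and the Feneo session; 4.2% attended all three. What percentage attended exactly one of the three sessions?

Using the inclusion–exclusion count for exactly one event:
P(exactly one) = 39.9 + 50.4 + 46.3 − 2·18.5 − 2·15.5 − 2·12.7 + 3·4.2 = 55.8%

55.8%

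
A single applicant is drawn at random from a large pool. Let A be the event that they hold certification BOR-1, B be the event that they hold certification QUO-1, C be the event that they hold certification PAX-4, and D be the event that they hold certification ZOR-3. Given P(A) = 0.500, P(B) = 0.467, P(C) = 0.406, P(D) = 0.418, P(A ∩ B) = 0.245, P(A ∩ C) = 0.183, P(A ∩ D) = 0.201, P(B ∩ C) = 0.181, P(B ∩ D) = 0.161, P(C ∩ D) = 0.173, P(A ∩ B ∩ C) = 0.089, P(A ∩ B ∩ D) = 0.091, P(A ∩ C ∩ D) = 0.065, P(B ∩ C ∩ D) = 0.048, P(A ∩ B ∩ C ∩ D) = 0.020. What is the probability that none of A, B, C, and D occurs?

By inclusion–exclusion:
P(A ∪ B ∪ C ∪ D) = 0.500 + 0.467 + 0.406 + 0.418 − 0.245 − 0.183 − 0.201 − 0.181 − 0.161 − 0.173 + 0.089 + 0.091 + 0.065 + 0.048 − 0.020 = 0.920
P(none) = 1 − 0.920 = 0.080

0.080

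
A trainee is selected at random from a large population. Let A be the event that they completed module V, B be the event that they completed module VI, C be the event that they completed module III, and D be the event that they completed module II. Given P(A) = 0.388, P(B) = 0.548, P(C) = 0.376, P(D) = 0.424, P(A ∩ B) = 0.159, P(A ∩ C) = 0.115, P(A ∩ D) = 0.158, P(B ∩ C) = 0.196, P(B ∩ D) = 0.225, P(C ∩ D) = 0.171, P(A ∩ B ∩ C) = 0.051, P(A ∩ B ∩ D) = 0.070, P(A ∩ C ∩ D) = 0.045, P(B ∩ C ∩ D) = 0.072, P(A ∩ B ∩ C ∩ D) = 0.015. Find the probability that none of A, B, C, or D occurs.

0.065

Using inclusion–exclusion:
P(A ∪ B ∪ C ∪ D) = 0.388 + 0.548 + 0.376 + 0.424 − 0.159 − 0.115 − 0.158 − 0.196 − 0.225 − 0.171 + 0.051 + 0.070 + 0.045 + 0.072 − 0.015 = 0.935
P(none) = 1 − 0.935 = 0.065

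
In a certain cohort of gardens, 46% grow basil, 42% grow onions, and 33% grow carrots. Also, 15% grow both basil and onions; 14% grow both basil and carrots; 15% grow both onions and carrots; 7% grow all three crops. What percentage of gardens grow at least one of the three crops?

P(≥1) = 46 + 42 + 33 − 15 − 14 − 15 + 7 = 84%

84%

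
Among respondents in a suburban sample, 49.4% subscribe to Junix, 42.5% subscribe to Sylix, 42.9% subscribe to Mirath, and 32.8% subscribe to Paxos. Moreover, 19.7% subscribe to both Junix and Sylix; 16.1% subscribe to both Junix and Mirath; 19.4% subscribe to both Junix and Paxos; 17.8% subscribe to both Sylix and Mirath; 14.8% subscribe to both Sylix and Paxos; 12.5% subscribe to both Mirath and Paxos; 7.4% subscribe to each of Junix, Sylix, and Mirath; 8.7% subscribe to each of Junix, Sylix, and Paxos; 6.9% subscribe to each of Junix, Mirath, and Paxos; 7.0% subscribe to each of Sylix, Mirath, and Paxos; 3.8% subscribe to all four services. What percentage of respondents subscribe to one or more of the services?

P(≥1) = 49.4 + 42.5 + 42.9 + 32.8 − 19.7 − 16.1 − 19.4 − 17.8 − 14.8 − 12.5 + 7.4 + 8.7 + 6.9 + 7.0 − 3.8 = 93.5%

93.5%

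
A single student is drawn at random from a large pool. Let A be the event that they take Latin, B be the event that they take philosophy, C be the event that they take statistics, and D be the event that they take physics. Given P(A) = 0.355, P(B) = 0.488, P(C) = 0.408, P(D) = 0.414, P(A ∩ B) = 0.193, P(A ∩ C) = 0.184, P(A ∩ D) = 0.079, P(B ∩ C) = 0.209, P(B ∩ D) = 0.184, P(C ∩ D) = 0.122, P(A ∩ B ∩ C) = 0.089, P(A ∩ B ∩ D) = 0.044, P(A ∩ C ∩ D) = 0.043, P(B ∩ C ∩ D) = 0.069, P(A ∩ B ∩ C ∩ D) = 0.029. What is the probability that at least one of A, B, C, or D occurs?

0.910

Using inclusion–exclusion:
P(A ∪ B ∪ C ∪ D) = 0.355 + 0.488 + 0.408 + 0.414 − 0.193 − 0.184 − 0.079 − 0.209 − 0.184 − 0.122 + 0.089 + 0.044 + 0.043 + 0.069 − 0.029 = 0.910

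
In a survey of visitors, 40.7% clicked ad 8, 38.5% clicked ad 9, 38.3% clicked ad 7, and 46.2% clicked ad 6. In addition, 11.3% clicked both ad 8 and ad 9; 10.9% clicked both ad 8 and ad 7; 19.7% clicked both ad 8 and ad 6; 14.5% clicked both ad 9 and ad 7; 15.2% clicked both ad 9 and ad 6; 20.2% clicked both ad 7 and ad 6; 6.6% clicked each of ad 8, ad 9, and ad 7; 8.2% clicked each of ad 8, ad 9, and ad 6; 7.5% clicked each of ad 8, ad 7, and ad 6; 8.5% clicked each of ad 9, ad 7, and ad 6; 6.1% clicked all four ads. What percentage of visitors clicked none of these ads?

Apply inclusion-exclusion:
P(at least one) = 40.7 + 38.5 + 38.3 + 46.2 − 11.3 − 10.9 − 19.7 − 14.5 − 15.2 − 20.2 + 6.6 + 8.2 + 7.5 + 8.5 − 6.1 = 96.6%
P(none) = 100% − 96.6% = 3.4%

3.4%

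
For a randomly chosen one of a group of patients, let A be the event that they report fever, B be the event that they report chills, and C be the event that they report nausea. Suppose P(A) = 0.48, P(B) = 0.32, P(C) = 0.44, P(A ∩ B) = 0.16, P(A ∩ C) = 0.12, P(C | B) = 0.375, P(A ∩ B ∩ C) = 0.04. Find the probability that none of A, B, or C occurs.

0.12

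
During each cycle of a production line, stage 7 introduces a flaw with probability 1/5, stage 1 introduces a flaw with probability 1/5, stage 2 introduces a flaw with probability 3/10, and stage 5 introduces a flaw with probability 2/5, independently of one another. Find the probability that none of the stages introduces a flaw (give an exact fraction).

168/625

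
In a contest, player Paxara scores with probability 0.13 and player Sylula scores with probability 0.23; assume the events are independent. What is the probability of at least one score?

P(none) = (1 − 0.13) × (1 − 0.23) = 0.87 × 0.77 = 0.6699
P(at least one) = 1 − 0.6699 = 0.3301

0.3301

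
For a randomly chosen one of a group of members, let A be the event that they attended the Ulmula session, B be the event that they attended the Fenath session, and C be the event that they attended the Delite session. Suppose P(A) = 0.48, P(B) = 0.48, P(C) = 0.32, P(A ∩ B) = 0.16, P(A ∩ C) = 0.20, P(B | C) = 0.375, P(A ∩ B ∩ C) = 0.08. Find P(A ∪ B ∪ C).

0.88

P(B ∩ C) = P(C)·P(B|C) = 0.32 × 0.375 = 0.12
P(A ∪ B ∪ C) = 0.48 + 0.48 + 0.32 − 0.16 − 0.20 − 0.12 + 0.08 = 0.88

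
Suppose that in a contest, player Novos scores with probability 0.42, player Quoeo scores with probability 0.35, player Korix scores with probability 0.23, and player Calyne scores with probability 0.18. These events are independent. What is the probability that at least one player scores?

0.7619622

P(none) = (1 − 0.42) × (1 − 0.35) × (1 − 0.23) × (1 − 0.18) = 0.58 × 0.65 × 0.77 × 0.82 = 0.2380378
P(at least one) = 1 − 0.2380378 = 0.7619622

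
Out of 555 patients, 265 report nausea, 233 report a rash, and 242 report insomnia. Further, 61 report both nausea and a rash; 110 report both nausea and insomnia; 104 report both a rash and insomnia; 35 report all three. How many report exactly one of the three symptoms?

Using the inclusion–exclusion count for exactly one event:
N(exactly one) = 265 + 233 + 242 − 2·61 − 2·110 − 2·104 + 3·35 = 295

295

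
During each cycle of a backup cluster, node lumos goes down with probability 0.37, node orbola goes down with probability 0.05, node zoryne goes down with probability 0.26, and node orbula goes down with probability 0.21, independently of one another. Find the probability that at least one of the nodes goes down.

P(none) = (1 − 0.37) × (1 − 0.05) × (1 − 0.26) × (1 − 0.21) = 0.63 × 0.95 × 0.74 × 0.79 = 0.3498831
P(at least one) = 1 − 0.3498831 = 0.6501169

0.6501169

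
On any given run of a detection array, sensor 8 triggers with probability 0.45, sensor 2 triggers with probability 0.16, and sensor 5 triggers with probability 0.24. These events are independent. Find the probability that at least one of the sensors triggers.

0.64888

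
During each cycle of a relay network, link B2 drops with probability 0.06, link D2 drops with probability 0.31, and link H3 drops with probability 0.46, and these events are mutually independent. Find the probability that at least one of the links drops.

Independence gives P(none) = ∏(1 − pᵢ).
P(none) = (1 − 0.06) × (1 − 0.31) × (1 − 0.46) = 0.94 × 0.69 × 0.54 = 0.350244
P(at least one) = 1 − 0.350244 = 0.649756

0.649756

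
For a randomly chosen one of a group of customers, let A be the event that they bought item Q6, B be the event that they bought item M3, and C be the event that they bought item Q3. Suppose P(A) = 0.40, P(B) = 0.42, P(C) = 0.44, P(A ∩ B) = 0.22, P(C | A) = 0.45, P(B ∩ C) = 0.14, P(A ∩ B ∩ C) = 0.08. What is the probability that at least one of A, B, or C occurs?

0.80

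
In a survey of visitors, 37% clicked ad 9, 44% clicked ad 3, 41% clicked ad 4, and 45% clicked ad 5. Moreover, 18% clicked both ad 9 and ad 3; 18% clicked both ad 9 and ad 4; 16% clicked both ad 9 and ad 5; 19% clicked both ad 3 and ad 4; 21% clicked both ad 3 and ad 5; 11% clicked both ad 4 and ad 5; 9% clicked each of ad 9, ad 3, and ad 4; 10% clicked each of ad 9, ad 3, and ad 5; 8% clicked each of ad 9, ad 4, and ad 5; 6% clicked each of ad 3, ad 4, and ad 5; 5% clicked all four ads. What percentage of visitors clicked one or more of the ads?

P(union) = 37 + 44 + 41 + 45 − 18 − 18 − 16 − 19 − 21 − 11 + 9 + 10 + 8 + 6 − 5 = 92%

92%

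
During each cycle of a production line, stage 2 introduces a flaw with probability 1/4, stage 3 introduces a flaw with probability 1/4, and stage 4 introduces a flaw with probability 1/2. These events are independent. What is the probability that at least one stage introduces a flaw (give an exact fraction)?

P(none) = (1 − 1/4) × (1 − 1/4) × (1 − 1/2) = 3/4 × 3/4 × 1/2 = 9/32
P(at least one) = 1 − 9/32 = 23/32

23/32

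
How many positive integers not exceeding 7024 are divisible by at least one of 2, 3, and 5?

5151

Using inclusion–exclusion:
3512 + 2341 + 1404 − 1170 − 702 − 468 + 234 = 5151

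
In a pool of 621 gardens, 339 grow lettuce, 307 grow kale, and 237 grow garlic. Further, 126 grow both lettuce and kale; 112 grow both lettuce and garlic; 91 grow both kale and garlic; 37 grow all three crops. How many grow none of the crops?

Apply inclusion-exclusion:
N(≥1) = 339 + 307 + 237 − 126 − 112 − 91 + 37 = 591
None: 621 − 591 = 30

30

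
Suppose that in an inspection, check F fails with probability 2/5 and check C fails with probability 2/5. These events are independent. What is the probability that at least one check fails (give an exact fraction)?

16/25

Independence gives P(none) = ∏(1 − pᵢ).
P(none) = (1 − 2/5) × (1 − 2/5) = 3/5 × 3/5 = 9/25
P(at least one) = 1 − 9/25 = 16/25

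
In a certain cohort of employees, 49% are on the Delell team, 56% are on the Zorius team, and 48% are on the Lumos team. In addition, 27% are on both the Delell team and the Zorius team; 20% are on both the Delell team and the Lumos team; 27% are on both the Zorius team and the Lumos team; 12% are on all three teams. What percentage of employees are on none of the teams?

9%

Inclusion–exclusion gives
P(≥1) = 49 + 56 + 48 − 27 − 20 − 27 + 12 = 91%
P(none) = 100% − 91% = 9%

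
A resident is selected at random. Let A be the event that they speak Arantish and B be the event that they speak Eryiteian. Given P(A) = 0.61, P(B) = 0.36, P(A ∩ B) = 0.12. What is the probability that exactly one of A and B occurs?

0.73

By inclusion–exclusion (exactly-one form):
P(exactly one) = 0.61 + 0.36 − 2·0.12 = 0.73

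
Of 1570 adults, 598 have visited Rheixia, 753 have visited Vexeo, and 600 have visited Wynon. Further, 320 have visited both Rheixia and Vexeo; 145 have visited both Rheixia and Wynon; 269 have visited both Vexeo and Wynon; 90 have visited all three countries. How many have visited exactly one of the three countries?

753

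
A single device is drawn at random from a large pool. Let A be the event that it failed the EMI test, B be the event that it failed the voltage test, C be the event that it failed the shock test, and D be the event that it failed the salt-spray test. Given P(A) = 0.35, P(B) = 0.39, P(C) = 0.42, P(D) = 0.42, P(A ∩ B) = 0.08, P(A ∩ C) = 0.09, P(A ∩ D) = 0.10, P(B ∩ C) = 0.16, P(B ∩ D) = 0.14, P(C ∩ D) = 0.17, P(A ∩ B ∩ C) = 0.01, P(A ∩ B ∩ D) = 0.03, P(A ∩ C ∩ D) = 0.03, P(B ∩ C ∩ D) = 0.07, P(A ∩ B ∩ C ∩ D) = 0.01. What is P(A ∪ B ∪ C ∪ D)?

P(A ∪ B ∪ C ∪ D) = 0.35 + 0.39 + 0.42 + 0.42 − 0.08 − 0.09 − 0.10 − 0.16 − 0.14 − 0.17 + 0.01 + 0.03 + 0.03 + 0.07 − 0.01 = 0.97

0.97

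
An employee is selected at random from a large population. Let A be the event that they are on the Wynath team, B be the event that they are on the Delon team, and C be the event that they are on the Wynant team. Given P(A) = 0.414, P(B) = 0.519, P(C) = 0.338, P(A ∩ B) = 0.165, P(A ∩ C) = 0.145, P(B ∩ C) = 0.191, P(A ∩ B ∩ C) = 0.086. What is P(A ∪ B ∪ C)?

Using inclusion–exclusion:
P(A ∪ B ∪ C) = 0.414 + 0.519 + 0.338 − 0.165 − 0.145 − 0.191 + 0.086 = 0.856

0.856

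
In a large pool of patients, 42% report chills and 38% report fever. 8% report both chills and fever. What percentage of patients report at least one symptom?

P(≥1) = 42 + 38 − 8 = 72%

72%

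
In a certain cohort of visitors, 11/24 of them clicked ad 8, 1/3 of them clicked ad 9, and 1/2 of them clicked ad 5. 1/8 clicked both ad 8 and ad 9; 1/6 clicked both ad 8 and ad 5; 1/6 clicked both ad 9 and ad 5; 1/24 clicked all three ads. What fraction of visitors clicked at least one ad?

Inclusion–exclusion gives
P(union) = 11/24 + 1/3 + 1/2 − 1/8 − 1/6 − 1/6 + 1/24 = 7/8

7/8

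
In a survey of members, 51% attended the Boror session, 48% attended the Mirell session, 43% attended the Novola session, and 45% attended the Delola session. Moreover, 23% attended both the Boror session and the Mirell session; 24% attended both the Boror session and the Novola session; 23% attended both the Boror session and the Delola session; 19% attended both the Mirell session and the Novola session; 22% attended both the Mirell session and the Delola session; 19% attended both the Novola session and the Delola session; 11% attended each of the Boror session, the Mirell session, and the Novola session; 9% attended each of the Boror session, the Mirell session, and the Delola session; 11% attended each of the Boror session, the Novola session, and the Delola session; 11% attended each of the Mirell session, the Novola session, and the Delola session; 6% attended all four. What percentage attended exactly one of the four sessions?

By inclusion–exclusion (exactly-one form):
P(exactly one) = 51 + 48 + 43 + 45 − 2·23 − 2·24 − 2·23 − 2·19 − 2·22 − 2·19 + 3·11 + 3·9 + 3·11 + 3·11 − 4·6 = 29%

29%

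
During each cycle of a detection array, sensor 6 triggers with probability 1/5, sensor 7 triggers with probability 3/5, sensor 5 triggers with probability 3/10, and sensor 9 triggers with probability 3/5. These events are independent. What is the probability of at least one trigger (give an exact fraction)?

569/625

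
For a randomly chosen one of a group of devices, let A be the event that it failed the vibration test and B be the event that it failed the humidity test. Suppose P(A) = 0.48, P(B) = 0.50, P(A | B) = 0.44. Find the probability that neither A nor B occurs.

P(A ∩ B) = P(B)·P(A|B) = 0.50 × 0.44 = 0.22
By inclusion–exclusion:
P(A ∪ B) = 0.48 + 0.50 − 0.22 = 0.76
P(none) = 1 − 0.76 = 0.24

0.24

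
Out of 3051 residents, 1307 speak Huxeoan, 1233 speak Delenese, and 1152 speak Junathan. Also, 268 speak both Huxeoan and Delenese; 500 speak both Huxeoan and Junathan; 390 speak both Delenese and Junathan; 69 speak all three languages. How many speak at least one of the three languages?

|union| = 1307 + 1233 + 1152 − 268 − 500 − 390 + 69 = 2603

2603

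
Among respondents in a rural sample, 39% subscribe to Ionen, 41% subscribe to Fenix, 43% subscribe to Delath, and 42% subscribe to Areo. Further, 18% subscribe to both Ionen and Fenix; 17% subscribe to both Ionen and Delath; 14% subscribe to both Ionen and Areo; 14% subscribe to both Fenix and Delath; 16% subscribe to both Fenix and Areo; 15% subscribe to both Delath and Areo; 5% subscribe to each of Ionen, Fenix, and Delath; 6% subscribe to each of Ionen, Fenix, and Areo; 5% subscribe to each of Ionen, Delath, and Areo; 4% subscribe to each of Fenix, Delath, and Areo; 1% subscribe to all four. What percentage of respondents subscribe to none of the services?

Inclusion–exclusion gives
P(≥1) = 39 + 41 + 43 + 42 − 18 − 17 − 14 − 14 − 16 − 15 + 5 + 6 + 5 + 4 − 1 = 90%
P(none) = 100% − 90% = 10%

10%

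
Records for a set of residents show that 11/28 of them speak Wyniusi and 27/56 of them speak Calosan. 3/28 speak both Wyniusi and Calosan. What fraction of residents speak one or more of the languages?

By inclusion–exclusion:
P(union) = 11/28 + 27/56 − 3/28 = 43/56

43/56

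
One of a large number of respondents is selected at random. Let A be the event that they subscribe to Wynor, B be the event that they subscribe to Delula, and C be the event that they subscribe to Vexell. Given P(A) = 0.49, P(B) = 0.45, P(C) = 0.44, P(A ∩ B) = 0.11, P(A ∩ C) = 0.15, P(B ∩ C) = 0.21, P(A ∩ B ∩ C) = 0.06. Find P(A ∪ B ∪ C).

By inclusion–exclusion:
P(A ∪ B ∪ C) = 0.49 + 0.45 + 0.44 − 0.11 − 0.15 − 0.21 + 0.06 = 0.97

0.97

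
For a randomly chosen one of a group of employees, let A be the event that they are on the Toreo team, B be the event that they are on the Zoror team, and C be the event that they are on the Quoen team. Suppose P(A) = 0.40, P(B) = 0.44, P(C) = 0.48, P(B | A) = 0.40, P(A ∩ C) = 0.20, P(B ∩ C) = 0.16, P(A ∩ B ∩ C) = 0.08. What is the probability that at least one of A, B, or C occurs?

P(A ∩ B) = P(A)·P(B|A) = 0.40 × 0.40 = 0.16
P(A ∪ B ∪ C) = 0.40 + 0.44 + 0.48 − 0.16 − 0.20 − 0.16 + 0.08 = 0.88

0.88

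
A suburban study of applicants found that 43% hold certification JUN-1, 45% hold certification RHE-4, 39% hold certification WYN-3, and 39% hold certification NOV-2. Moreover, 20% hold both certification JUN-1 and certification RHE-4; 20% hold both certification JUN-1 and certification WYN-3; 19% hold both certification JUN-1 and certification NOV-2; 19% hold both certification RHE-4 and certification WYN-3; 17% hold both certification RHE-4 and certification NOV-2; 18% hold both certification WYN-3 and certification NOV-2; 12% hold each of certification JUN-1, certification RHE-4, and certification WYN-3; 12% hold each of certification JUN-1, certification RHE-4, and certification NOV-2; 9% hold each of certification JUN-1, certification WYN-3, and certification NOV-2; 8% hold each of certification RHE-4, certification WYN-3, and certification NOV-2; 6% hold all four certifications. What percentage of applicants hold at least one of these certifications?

88%

Inclusion–exclusion gives
P(union) = 43 + 45 + 39 + 39 − 20 − 20 − 19 − 19 − 17 − 18 + 12 + 12 + 9 + 8 − 6 = 88%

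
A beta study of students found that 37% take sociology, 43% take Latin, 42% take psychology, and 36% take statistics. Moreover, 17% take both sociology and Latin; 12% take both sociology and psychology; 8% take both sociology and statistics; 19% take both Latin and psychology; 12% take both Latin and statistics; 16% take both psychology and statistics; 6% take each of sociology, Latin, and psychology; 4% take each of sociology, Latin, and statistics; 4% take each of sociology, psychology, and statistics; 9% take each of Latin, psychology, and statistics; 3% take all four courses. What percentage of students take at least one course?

94%

By inclusion–exclusion:
P(at least one) = 37 + 43 + 42 + 36 − 17 − 12 − 8 − 19 − 12 − 16 + 6 + 4 + 4 + 9 − 3 = 94%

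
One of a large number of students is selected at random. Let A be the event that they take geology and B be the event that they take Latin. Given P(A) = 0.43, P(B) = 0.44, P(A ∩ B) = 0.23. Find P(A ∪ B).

0.64

Inclusion–exclusion gives
P(A ∪ B) = 0.43 + 0.44 − 0.23 = 0.64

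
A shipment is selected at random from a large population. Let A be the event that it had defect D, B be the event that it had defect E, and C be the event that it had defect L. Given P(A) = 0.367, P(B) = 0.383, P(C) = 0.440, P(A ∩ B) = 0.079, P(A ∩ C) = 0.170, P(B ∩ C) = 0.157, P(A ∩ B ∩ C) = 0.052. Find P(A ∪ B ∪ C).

P(A ∪ B ∪ C) = 0.367 + 0.383 + 0.440 − 0.079 − 0.170 − 0.157 + 0.052 = 0.836

0.836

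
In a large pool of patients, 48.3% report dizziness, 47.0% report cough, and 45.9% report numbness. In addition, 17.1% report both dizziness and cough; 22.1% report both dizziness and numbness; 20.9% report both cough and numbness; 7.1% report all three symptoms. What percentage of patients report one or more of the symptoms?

88.2%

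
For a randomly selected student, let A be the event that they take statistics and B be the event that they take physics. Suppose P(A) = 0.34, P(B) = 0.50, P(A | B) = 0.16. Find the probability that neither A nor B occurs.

0.24

P(A ∩ B) = P(B)·P(A|B) = 0.50 × 0.16 = 0.08
Inclusion–exclusion gives
P(A ∪ B) = 0.34 + 0.50 − 0.08 = 0.76
P(none) = 1 − 0.76 = 0.24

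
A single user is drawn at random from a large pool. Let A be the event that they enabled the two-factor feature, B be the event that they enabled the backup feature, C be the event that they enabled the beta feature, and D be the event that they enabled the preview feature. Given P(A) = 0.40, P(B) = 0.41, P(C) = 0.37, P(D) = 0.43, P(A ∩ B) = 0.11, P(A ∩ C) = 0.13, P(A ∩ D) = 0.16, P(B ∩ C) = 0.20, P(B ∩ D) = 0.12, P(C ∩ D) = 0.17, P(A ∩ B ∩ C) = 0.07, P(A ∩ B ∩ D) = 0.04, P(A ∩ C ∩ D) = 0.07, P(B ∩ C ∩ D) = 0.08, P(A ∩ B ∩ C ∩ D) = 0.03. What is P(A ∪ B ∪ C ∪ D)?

0.95

By inclusion-exclusion,
P(A ∪ B ∪ C ∪ D) = 0.40 + 0.41 + 0.37 + 0.43 − 0.11 − 0.13 − 0.16 − 0.20 − 0.12 − 0.17 + 0.07 + 0.04 + 0.07 + 0.08 − 0.03 = 0.95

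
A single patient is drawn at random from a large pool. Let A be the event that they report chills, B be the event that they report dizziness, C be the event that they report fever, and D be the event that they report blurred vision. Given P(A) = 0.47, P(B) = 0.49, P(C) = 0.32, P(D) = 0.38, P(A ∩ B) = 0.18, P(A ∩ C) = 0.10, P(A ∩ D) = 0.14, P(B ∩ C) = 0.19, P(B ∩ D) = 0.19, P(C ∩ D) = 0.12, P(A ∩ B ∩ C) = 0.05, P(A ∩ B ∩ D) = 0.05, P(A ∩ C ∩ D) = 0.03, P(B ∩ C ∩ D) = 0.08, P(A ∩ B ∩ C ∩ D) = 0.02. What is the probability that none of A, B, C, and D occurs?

0.07

P(A ∪ B ∪ C ∪ D) = 0.47 + 0.49 + 0.32 + 0.38 − 0.18 − 0.10 − 0.14 − 0.19 − 0.19 − 0.12 + 0.05 + 0.05 + 0.03 + 0.08 − 0.02 = 0.93
P(none) = 1 − 0.93 = 0.07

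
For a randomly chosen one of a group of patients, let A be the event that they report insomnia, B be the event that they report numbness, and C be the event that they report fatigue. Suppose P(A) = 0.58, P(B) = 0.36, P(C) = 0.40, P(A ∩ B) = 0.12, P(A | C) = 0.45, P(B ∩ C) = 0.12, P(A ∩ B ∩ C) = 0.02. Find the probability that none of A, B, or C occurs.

P(A ∩ C) = P(C)·P(A|C) = 0.40 × 0.45 = 0.18
Using inclusion–exclusion:
P(A ∪ B ∪ C) = 0.58 + 0.36 + 0.40 − 0.12 − 0.18 − 0.12 + 0.02 = 0.94
P(none) = 1 − 0.94 = 0.06

0.06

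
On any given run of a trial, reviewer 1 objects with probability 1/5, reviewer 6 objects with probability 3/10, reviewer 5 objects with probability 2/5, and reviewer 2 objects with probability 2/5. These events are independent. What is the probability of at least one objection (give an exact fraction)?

P(none) = (1 − 1/5) × (1 − 3/10) × (1 − 2/5) × (1 − 2/5) = 4/5 × 7/10 × 3/5 × 3/5 = 126/625
P(at least one) = 1 − 126/625 = 499/625

499/625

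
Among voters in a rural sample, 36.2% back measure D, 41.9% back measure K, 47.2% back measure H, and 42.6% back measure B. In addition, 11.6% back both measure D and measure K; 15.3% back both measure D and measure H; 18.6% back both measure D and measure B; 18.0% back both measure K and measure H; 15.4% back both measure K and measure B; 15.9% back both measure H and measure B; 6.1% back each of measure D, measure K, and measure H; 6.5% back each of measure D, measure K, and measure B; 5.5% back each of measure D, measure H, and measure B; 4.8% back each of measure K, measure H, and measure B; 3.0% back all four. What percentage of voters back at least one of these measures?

93.0%

Using inclusion–exclusion:
P(≥1) = 36.2 + 41.9 + 47.2 + 42.6 − 11.6 − 15.3 − 18.6 − 18.0 − 15.4 − 15.9 + 6.1 + 6.5 + 5.5 + 4.8 − 3.0 = 93.0%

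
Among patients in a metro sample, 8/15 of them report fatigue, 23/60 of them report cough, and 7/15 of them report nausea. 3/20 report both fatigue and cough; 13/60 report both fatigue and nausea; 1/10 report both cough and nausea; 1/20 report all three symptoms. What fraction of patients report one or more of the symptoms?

P(union) = 8/15 + 23/60 + 7/15 − 3/20 − 13/60 − 1/10 + 1/20 = 29/30

29/30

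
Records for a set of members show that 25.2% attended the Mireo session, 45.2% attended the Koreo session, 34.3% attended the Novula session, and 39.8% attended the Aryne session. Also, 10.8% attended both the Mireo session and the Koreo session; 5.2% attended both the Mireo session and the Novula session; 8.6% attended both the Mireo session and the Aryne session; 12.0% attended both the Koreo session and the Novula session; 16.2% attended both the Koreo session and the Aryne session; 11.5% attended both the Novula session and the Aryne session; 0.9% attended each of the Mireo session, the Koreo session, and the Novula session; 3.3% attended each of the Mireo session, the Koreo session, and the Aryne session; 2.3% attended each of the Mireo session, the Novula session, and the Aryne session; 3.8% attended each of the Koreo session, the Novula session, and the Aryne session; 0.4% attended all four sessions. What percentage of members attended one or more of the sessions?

90.1%

P(at least one) = 25.2 + 45.2 + 34.3 + 39.8 − 10.8 − 5.2 − 8.6 − 12.0 − 16.2 − 11.5 + 0.9 + 3.3 + 2.3 + 3.8 − 0.4 = 90.1%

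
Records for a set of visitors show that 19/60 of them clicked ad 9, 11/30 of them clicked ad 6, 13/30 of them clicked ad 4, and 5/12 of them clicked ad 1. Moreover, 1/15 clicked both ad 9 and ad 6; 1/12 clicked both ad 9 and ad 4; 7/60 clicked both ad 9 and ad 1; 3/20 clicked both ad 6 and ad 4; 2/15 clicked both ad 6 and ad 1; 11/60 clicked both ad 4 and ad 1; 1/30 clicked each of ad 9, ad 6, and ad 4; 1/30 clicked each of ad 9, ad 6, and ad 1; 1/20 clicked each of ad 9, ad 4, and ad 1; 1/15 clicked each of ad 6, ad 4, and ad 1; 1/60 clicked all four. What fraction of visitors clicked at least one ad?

29/30

By inclusion-exclusion,
P(≥1) = 19/60 + 11/30 + 13/30 + 5/12 − 1/15 − 1/12 − 7/60 − 3/20 − 2/15 − 11/60 + 1/30 + 1/30 + 1/20 + 1/15 − 1/60 = 29/30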